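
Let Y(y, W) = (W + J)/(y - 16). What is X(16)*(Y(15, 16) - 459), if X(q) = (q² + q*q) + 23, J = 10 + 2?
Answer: -260545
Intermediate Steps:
J = 12
Y(y, W) = (12 + W)/(-16 + y) (Y(y, W) = (W + 12)/(y - 16) = (12 + W)/(-16 + y))
X(q) = 23 + 2*q² (X(q) = (q² + q²) + 23 = 2*q² + 23 = 23 + 2*q²)
X(16)*(Y(15, 16) - 459) = (23 + 2*16²)*((12 + 16)/(-16 + 15) - 459) = (23 + 2*256)*(28/(-1) - 459) = (23 + 512)*(-1*28 - 459) = 535*(-28 - 459) = 535*(-487) = -260545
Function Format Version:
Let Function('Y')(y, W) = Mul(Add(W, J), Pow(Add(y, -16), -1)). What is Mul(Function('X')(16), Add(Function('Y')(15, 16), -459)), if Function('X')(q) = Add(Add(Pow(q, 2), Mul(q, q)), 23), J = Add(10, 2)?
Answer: -260545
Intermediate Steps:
J = 12
Function('Y')(y, W) = Mul(Pow(Add(-16, y), -1), Add(12, W)) (Function('Y')(y, W) = Mul(Add(W, 12), Pow(Add(y, -16), -1)) = Mul(Add(12, W), Pow(Add(-16, y), -1)) = Mul(Pow(Add(-16, y), -1), Add(12, W)))
Function('X')(q) = Add(23, Mul(2, Pow(q, 2))) (Function('X')(q) = Add(Add(Pow(q, 2), Pow(q, 2)), 23) = Add(Mul(2, Pow(q, 2)), 23) = Add(23, Mul(2, Pow(q, 2))))
Mul(Function('X')(16), Add(Function('Y')(15, 16), -459)) = Mul(Add(23, Mul(2, Pow(16, 2))), Add(Mul(Pow(Add(-16, 15), -1), Add(12, 16)), -459)) = Mul(Add(23, Mul(2, 256)), Add(Mul(Pow(-1, -1), 28), -459)) = Mul(Add(23, 512), Add(Mul(-1, 28), -459)) = Mul(535, Add(-28, -459)) = Mul(535, -487) = -260545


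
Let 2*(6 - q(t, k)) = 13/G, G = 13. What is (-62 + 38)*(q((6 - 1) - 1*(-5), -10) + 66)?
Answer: -1716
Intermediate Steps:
q(t, k) = 11/2 (q(t, k) = 6 - 13/(2*13) = 6 - 1/2*1 = 6 - 1/2 = 11/2)
(-62 + 38)*(q((6 - 1) - 1*(-5), -10) + 66) = (-62 + 38)*(11/2 + 66) = -24*143/2 = -1716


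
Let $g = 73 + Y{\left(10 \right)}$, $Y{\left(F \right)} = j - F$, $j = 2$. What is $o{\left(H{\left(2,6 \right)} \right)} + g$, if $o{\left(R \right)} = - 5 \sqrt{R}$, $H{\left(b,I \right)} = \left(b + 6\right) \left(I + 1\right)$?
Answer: $65 - 10 \sqrt{14} \approx 27.583$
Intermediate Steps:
$H{\left(b,I \right)} = \left(1 + I\right) \left(6 + b\right)$ ($H{\left(b,I \right)} = \left(6 + b\right) \left(1 + I\right) = \left(1 + I\right) \left(6 + b\right)$)
$Y{\left(F \right)} = 2 - F$
$g = 65$ ($g = 73 + \left(2 - 10\right) = 73 - 8 = 65$)
$o{\left(H{\left(2,6 \right)} \right)} + g = - 5 \sqrt{6 + 2 + 6 \cdot 6 + 6 \cdot 2} + 65 = - 5 \sqrt{6 + 2 + 36 + 12} + 65 = - 5 \sqrt{56} + 65 = - 5 \cdot 2 \sqrt{14} + 65 = - 10 \sqrt{14} + 65 = 65 - 10 \sqrt{14}$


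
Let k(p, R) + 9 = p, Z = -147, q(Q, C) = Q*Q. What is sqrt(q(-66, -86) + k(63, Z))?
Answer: 21*sqrt(10) ≈ 66.408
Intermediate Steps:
q(Q, C) = Q**2
k(p, R) = -9 + p
sqrt(q(-66, -86) + k(63, Z)) = sqrt((-66)**2 + (-9 + 63)) = sqrt(4356 + 54) = sqrt(4410) = 21*sqrt(10)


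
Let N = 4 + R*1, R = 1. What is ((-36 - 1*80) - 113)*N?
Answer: -1145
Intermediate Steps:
N = 5 (N = 4 + 1*1 = 4 + 1 = 5)
((-36 - 1*80) - 113)*N = ((-36 - 1*80) - 113)*5 = ((-36 - 80) - 113)*5 = (-116 - 113)*5 = -229*5 = -1145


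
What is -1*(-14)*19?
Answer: 266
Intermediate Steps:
-1*(-14)*19 = 14*19 = 266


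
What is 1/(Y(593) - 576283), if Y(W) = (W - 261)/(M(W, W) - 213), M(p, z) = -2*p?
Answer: -1399/806220249 ≈ -1.7353e-6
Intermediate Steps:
Y(W) = (-261 + W)/(-213 - 2*W) (Y(W) = (W - 261)/(-2*W - 213) = (-261 + W)/(-213 - 2*W))
1/(Y(593) - 576283) = 1/((261 - 1*593)/(213 + 2*593) - 576283) = 1/((261 - 593)/(213 + 1186) - 576283) = 1/(-332/1399 - 576283) = 1/(-806220249/1399) = -1399/806220249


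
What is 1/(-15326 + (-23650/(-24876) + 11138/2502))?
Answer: -1728882/26487505499 ≈ -6.5272e-5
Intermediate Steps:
1/(-15326 + (-23650/(-24876) + 11138/2502)) = 1/(-15326 + (-23650*(-1/24876) + 11138*(1/2502))) = 1/(-15326 + (11825/12438 + 5569/1251)) = 1/(-15326 + 9340033/1728882) = 1/(-26487505499/1728882) = -1728882/26487505499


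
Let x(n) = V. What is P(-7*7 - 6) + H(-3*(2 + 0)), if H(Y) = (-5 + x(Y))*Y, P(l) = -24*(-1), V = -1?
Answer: 60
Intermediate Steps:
x(n) = -1
P(l) = 24
H(Y) = -6*Y (H(Y) = (-5 - 1)*Y = -6*Y)
P(-7*7 - 6) + H(-3*(2 + 0)) = 24 - (-18)*(2 + 0) = 24 - (-18)*2 = 24 - 6*(-6) = 24 + 36 = 60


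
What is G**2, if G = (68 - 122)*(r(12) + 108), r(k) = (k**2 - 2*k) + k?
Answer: 167961600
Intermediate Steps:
r(k) = k**2 - k
G = -12960 (G = (68 - 122)*(12*(-1 + 12) + 108) = -54*(12*11 + 108) = -54*(132 + 108) = -54*240 = -12960)
G**2 = (-12960)**2 = 167961600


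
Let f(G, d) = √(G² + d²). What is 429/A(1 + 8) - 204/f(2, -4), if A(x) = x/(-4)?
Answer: -572/3 - 102*√5/5 ≈ -236.28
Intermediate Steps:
A(x) = -x/4 (A(x) = x*(-¼) = -x/4)
429/A(1 + 8) - 204/f(2, -4) = 429/((-(1 + 8)/4)) - 204/√(2² + (-4)²) = 429/((-¼*9)) - 204/√(4 + 16) = 429/(-9/4) - 204*√5/10 = 429*(-4/9) - 204*√5/10 = -572/3 - 102*√5/5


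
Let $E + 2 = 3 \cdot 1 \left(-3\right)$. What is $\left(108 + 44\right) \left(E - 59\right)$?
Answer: $-10640$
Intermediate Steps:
$E = -11$ ($E = -2 + 3 \cdot 1 \left(-3\right) = -2 + 3 \left(-3\right) = -2 - 9 = -11$)
$\left(108 + 44\right) \left(E - 59\right) = \left(108 + 44\right) \left(-11 - 59\right) = 152 \left(-70\right) = -10640$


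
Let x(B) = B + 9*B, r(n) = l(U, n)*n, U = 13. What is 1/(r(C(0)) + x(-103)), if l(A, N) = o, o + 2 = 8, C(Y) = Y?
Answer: -1/1030 ≈ -0.00097087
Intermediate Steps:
o = 6 (o = -2 + 8 = 6)
l(A, N) = 6
r(n) = 6*n
x(B) = 10*B
1/(r(C(0)) + x(-103)) = 1/(6*0 + 10*(-103)) = 1/(0 - 1030) = 1/(-1030) = -1/1030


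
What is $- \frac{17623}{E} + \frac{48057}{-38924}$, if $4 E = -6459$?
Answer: $\frac{2433430445}{251410116} \approx 9.6791$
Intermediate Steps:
$E = - \frac{6459}{4}$ ($E = \frac{1}{4} \left(-6459\right) = - \frac{6459}{4} \approx -1614.8$)
$- \frac{17623}{E} + \frac{48057}{-38924} = - \frac{17623}{- \frac{6459}{4}} + \frac{48057}{-38924} = \left(-17623\right) \left(- \frac{4}{6459}\right) + 48057 \left(- \frac{1}{38924}\right) = \frac{70492}{6459} - \frac{48057}{38924} = \frac{2433430445}{251410116}$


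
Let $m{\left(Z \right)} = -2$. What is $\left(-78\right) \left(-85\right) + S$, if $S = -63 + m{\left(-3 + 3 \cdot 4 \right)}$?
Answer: $6565$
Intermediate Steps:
$S = -65$ ($S = -63 - 2 = -65$)
$\left(-78\right) \left(-85\right) + S = \left(-78\right) \left(-85\right) - 65 = 6630 - 65 = 6565$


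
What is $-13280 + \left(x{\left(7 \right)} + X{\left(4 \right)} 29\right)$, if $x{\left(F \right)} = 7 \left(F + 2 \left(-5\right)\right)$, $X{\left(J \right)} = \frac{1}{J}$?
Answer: $- \frac{53175}{4} \approx -13294.0$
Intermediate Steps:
$x{\left(F \right)} = -70 + 7 F$ ($x{\left(F \right)} = 7 \left(F - 10\right) = 7 \left(-10 + F\right) = -70 + 7 F$)
$-13280 + \left(x{\left(7 \right)} + X{\left(4 \right)} 29\right) = -13280 + \left(\left(-70 + 7 \cdot 7\right) + \frac{1}{4} \cdot 29\right) = -13280 + \left(\left(-70 + 49\right) + \frac{1}{4} \cdot 29\right) = -13280 + \left(-21 + \frac{29}{4}\right) = -13280 - \frac{55}{4} = - \frac{53175}{4}$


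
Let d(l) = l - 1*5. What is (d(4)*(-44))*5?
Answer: 220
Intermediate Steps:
d(l) = -5 + l (d(l) = l - 5 = -5 + l)
(d(4)*(-44))*5 = ((-5 + 4)*(-44))*5 = -1*(-44)*5 = 44*5 = 220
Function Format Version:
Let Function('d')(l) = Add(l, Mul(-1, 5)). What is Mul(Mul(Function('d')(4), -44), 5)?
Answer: 220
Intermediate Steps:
Function('d')(l) = Add(-5, l) (Function('d')(l) = Add(l, -5) = Add(-5, l))
Mul(Mul(Function('d')(4), -44), 5) = Mul(Mul(Add(-5, 4), -44), 5) = Mul(Mul(-1, -44), 5) = Mul(44, 5) = 220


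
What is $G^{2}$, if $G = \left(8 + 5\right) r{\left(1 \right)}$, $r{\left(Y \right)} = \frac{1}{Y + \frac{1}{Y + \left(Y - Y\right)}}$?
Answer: $\frac{169}{4} \approx 42.25$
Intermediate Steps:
$r{\left(Y \right)} = \frac{1}{Y + \frac{1}{Y}}$ ($r{\left(Y \right)} = \frac{1}{Y + \frac{1}{Y + 0}} = \frac{1}{Y + \frac{1}{Y}}$)
$G = \frac{13}{2}$ ($G = \left(8 + 5\right) 1 \frac{1}{1 + 1^{2}} = 13 \cdot 1 \frac{1}{1 + 1} = 13 \cdot 1 \cdot \frac{1}{2} = 13 \cdot \frac{1}{2} = \frac{13}{2} \approx 6.5$)
$G^{2} = \left(\frac{13}{2}\right)^{2} = \frac{169}{4}$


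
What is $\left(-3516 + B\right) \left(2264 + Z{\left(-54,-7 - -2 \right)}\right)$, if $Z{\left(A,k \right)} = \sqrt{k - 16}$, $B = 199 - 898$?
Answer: $-9542760 - 4215 i \sqrt{21} \approx -9.5428 \cdot 10^{6} - 19316.0 i$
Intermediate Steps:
$B = -699$
$Z{\left(A,k \right)} = \sqrt{-16 + k}$
$\left(-3516 + B\right) \left(2264 + Z{\left(-54,-7 - -2 \right)}\right) = \left(-3516 - 699\right) \left(2264 + \sqrt{-16 - 5}\right) = - 4215 \left(2264 + \sqrt{-16 + \left(-7 + 2\right)}\right) = - 4215 \left(2264 + \sqrt{-16 - 5}\right) = - 4215 \left(2264 + \sqrt{-21}\right) = - 4215 \left(2264 + i \sqrt{21}\right) = -9542760 - 4215 i \sqrt{21}$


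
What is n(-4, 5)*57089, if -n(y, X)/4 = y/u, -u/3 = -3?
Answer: 913424/9 ≈ 1.0149e+5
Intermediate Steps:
u = 9 (u = -3*(-3) = 9)
n(y, X) = -4*y/9
n(-4, 5)*57089 = -4/9*(-4)*57089 = (16/9)*57089 = 913424/9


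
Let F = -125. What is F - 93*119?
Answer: -11192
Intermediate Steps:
F - 93*119 = -125 - 93*119 = -125 - 11067 = -11192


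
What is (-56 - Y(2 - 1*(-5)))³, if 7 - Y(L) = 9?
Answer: -157464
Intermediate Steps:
Y(L) = -2 (Y(L) = 7 - 1*9 = 7 - 9 = -2)
(-56 - Y(2 - 1*(-5)))³ = (-56 - 1*(-2))³ = (-56 + 2)³ = (-54)³ = -157464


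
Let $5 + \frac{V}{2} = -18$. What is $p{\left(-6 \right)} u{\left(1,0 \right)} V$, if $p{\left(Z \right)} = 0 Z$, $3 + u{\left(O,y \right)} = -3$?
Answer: $0$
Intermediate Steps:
$V = -46$ ($V = -10 + 2 \left(-18\right) = -10 - 36 = -46$)
$u{\left(O,y \right)} = -6$ ($u{\left(O,y \right)} = -3 - 3 = -6$)
$p{\left(Z \right)} = 0$
$p{\left(-6 \right)} u{\left(1,0 \right)} V = 0 \left(-6\right) \left(-46\right) = 0 \left(-46\right) = 0$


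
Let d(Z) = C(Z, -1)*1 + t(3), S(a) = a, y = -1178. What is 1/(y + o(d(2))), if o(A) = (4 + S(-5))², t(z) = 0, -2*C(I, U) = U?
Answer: -1/1177 ≈ -0.00084962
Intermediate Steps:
C(I, U) = -U/2
d(Z) = ½ (d(Z) = -½*(-1)*1 + 0 = (½)*1 + 0 = ½ + 0 = ½)
o(A) = 1 (o(A) = (4 - 5)² = (-1)² = 1)
1/(y + o(d(2))) = 1/(-1178 + 1) = 1/(-1177) = -1/1177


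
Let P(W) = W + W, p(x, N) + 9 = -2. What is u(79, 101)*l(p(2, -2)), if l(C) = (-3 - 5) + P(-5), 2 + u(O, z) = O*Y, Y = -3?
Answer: 4302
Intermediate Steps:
p(x, N) = -11 (p(x, N) = -9 - 2 = -11)
P(W) = 2*W
u(O, z) = -2 - 3*O (u(O, z) = -2 + O*(-3) = -2 - 3*O)
l(C) = -18 (l(C) = (-3 - 5) + 2*(-5) = -8 - 10 = -18)
u(79, 101)*l(p(2, -2)) = (-2 - 3*79)*(-18) = (-2 - 237)*(-18) = -239*(-18) = 4302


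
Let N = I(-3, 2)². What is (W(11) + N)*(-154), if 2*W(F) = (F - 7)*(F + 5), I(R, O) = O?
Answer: -5544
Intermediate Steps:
W(F) = (-7 + F)*(5 + F)/2 (W(F) = ((F - 7)*(F + 5))/2 = ((-7 + F)*(5 + F))/2 = (-7 + F)*(5 + F)/2)
N = 4 (N = 2² = 4)
(W(11) + N)*(-154) = ((-35/2 + (½)*11² - 1*11) + 4)*(-154) = ((-35/2 + (½)*121 - 11) + 4)*(-154) = ((-35/2 + 121/2 - 11) + 4)*(-154) = (32 + 4)*(-154) = 36*(-154) = -5544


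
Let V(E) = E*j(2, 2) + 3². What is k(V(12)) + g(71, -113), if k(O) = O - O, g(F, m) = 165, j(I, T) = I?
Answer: 165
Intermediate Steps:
V(E) = 9 + 2*E (V(E) = E*2 + 3² = 2*E + 9 = 9 + 2*E)
k(O) = 0
k(V(12)) + g(71, -113) = 0 + 165 = 165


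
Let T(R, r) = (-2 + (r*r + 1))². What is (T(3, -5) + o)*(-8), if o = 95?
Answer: -5368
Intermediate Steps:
T(R, r) = (-1 + r²)² (T(R, r) = (-2 + (r² + 1))² = (-2 + (1 + r²))² = (-1 + r²)²)
(T(3, -5) + o)*(-8) = ((-1 + (-5)²)² + 95)*(-8) = ((-1 + 25)² + 95)*(-8) = (24² + 95)*(-8) = (576 + 95)*(-8) = 671*(-8) = -5368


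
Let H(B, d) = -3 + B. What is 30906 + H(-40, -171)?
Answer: 30863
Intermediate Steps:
30906 + H(-40, -171) = 30906 + (-3 - 40) = 30906 - 43 = 30863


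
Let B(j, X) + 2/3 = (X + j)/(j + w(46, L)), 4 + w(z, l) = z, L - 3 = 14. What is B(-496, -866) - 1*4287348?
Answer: -12862037/3 ≈ -4.2873e+6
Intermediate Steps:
L = 17 (L = 3 + 14 = 17)
w(z, l) = -4 + z
B(j, X) = -⅔ + (X + j)/(42 + j) (B(j, X) = -⅔ + (X + j)/(j + (-4 + 46)) = -⅔ + (X + j)/(j + 42) = -⅔ + (X + j)/(42 + j))
B(-496, -866) - 1*4287348 = (-28 - 866 + (⅓)*(-496))/(42 - 496) - 1*4287348 = (-28 - 866 - 496/3)/(-454) - 4287348 = -1/454*(-3178/3) - 4287348 = 7/3 - 4287348 = -12862037/3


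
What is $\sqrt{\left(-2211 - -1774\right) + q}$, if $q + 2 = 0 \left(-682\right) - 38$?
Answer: $3 i \sqrt{53} \approx 21.84 i$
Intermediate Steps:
$q = -40$ ($q = -2 + \left(0 \left(-682\right) - 38\right) = -2 + \left(0 - 38\right) = -2 - 38 = -40$)
$\sqrt{\left(-2211 - -1774\right) + q} = \sqrt{\left(-2211 - -1774\right) - 40} = \sqrt{\left(-2211 + 1774\right) - 40} = \sqrt{-437 - 40} = \sqrt{-477} = 3 i \sqrt{53}$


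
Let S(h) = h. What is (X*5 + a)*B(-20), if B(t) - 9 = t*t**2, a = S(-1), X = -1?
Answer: 47946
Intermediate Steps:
a = -1
B(t) = 9 + t**3 (B(t) = 9 + t*t**2 = 9 + t**3)
(X*5 + a)*B(-20) = (-1*5 - 1)*(9 + (-20)**3) = (-5 - 1)*(9 - 8000) = -6*(-7991) = 47946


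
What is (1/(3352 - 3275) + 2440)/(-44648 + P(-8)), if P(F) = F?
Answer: -187881/3438512 ≈ -0.054640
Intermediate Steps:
(1/(3352 - 3275) + 2440)/(-44648 + P(-8)) = (1/(3352 - 3275) + 2440)/(-44648 - 8) = (1/77 + 2440)/(-44656) = (1/77 + 2440)*(-1/44656) = (187881/77)*(-1/44656) = -187881/3438512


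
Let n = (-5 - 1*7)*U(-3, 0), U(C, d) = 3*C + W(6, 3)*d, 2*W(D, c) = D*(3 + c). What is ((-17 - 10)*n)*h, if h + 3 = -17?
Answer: 58320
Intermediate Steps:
h = -20 (h = -3 - 17 = -20)
W(D, c) = D*(3 + c)/2 (W(D, c) = (D*(3 + c))/2 = D*(3 + c)/2)
U(C, d) = 3*C + 18*d (U(C, d) = 3*C + ((1/2)*6*(3 + 3))*d = 3*C + ((1/2)*6*6)*d = 3*C + 18*d)
n = 108 (n = (-5 - 1*7)*(3*(-3) + 18*0) = (-5 - 7)*(-9 + 0) = -12*(-9) = 108)
((-17 - 10)*n)*h = ((-17 - 10)*108)*(-20) = -27*108*(-20) = -2916*(-20) = 58320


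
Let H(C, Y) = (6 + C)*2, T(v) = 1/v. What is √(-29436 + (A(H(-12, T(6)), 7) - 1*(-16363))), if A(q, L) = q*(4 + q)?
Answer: I*√12977 ≈ 113.92*I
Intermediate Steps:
T(v) = 1/v
H(C, Y) = 12 + 2*C
√(-29436 + (A(H(-12, T(6)), 7) - 1*(-16363))) = √(-29436 + ((12 + 2*(-12))*(4 + (12 + 2*(-12))) - 1*(-16363))) = √(-29436 + ((12 - 24)*(4 + (12 - 24)) + 16363)) = √(-29436 + (-12*(4 - 12) + 16363)) = √(-29436 + (-12*(-8) + 16363)) = √(-29436 + (96 + 16363)) = √(-29436 + 16459) = √(-12977) = I*√12977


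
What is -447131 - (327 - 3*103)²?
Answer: -447455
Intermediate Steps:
-447131 - (327 - 3*103)² = -447131 - (327 - 309)² = -447131 - 1*18² = -447131 - 1*324 = -447131 - 324 = -447455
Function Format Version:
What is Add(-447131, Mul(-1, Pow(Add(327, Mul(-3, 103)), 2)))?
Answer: -447455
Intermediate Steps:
Add(-447131, Mul(-1, Pow(Add(327, Mul(-3, 103)), 2))) = Add(-447131, Mul(-1, Pow(Add(327, -309), 2))) = Add(-447131, Mul(-1, Pow(18, 2))) = Add(-447131, Mul(-1, 324)) = Add(-447131, -324) = -447455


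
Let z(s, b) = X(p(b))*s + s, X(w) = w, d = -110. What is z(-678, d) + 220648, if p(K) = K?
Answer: 294550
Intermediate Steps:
z(s, b) = s + b*s (z(s, b) = b*s + s = s + b*s)
z(-678, d) + 220648 = -678*(1 - 110) + 220648 = -678*(-109) + 220648 = 73902 + 220648 = 294550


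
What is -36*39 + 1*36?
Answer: -1368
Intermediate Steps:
-36*39 + 1*36 = -1404 + 36 = -1368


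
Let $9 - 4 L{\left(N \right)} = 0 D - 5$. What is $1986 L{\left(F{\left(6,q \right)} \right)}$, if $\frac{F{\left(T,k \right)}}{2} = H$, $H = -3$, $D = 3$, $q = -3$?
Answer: $6951$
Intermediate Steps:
$F{\left(T,k \right)} = -6$ ($F{\left(T,k \right)} = 2 \left(-3\right) = -6$)
$L{\left(N \right)} = \frac{7}{2}$ ($L{\left(N \right)} = \frac{9}{4} - \frac{0 \cdot 3 - 5}{4} = \frac{9}{4} - \frac{0 - 5}{4} = \frac{9}{4} - - \frac{5}{4} = \frac{9}{4} + \frac{5}{4} = \frac{7}{2}$)
$1986 L{\left(F{\left(6,q \right)} \right)} = 1986 \cdot \frac{7}{2} = 6951$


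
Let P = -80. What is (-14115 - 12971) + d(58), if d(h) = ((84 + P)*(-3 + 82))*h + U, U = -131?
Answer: -8889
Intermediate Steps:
d(h) = -131 + 316*h (d(h) = ((84 - 80)*(-3 + 82))*h - 131 = (4*79)*h - 131 = 316*h - 131 = -131 + 316*h)
(-14115 - 12971) + d(58) = (-14115 - 12971) + (-131 + 316*58) = -27086 + (-131 + 18328) = -27086 + 18197 = -8889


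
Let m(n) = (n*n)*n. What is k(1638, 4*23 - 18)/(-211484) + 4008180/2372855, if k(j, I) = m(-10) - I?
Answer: 85021438539/50182086682 ≈ 1.6943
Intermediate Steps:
m(n) = n³ (m(n) = n²*n = n³)
k(j, I) = -1000 - I (k(j, I) = (-10)³ - I = -1000 - I)
k(1638, 4*23 - 18)/(-211484) + 4008180/2372855 = (-1000 - (4*23 - 18))/(-211484) + 4008180/2372855 = (-1000 - (92 - 18))*(-1/211484) + 4008180*(1/2372855) = (-1000 - 1*74)*(-1/211484) + 801636/474571 = (-1000 - 74)*(-1/211484) + 801636/474571 = -1074*(-1/211484) + 801636/474571 = 537/105742 + 801636/474571 = 85021438539/50182086682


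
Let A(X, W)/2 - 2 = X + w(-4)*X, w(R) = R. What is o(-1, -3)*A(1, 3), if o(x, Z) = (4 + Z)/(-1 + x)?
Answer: 1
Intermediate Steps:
A(X, W) = 4 - 6*X (A(X, W) = 4 + 2*(X - 4*X) = 4 + 2*(-3*X) = 4 - 6*X)
o(x, Z) = (4 + Z)/(-1 + x)
o(-1, -3)*A(1, 3) = ((4 - 3)/(-1 - 1))*(4 - 6*1) = (1/(-2))*(4 - 6) = -1/2*1*(-2) = -1/2*(-2) = 1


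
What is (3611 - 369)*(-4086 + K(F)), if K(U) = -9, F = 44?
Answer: -13275990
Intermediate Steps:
(3611 - 369)*(-4086 + K(F)) = (3611 - 369)*(-4086 - 9) = 3242*(-4095) = -13275990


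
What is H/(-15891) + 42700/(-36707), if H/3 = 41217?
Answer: -1739134319/194436979 ≈ -8.9445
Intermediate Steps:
H = 123651 (H = 3*41217 = 123651)
H/(-15891) + 42700/(-36707) = 123651/(-15891) + 42700/(-36707) = 123651*(-1/15891) + 42700*(-1/36707) = -41217/5297 - 42700/36707 = -1739134319/194436979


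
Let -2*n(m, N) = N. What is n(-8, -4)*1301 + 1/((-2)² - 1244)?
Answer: 3226479/1240 ≈ 2602.0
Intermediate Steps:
n(m, N) = -N/2
n(-8, -4)*1301 + 1/((-2)² - 1244) = -½*(-4)*1301 + 1/((-2)² - 1244) = 2*1301 + 1/(4 - 1244) = 2602 + 1/(-1240) = 2602 - 1/1240 = 3226479/1240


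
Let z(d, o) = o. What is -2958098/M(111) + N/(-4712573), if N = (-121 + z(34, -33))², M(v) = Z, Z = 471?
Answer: -13940263936390/2219621883 ≈ -6280.5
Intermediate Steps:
M(v) = 471
N = 23716 (N = (-121 - 33)² = (-154)² = 23716)
-2958098/M(111) + N/(-4712573) = -2958098/471 + 23716/(-4712573) = -2958098*1/471 + 23716*(-1/4712573) = -2958098/471 - 23716/4712573 = -13940263936390/2219621883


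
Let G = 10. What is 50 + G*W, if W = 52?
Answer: 570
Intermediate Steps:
50 + G*W = 50 + 10*52 = 50 + 520 = 570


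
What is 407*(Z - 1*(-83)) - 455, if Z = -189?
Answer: -43597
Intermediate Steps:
407*(Z - 1*(-83)) - 455 = 407*(-189 - 1*(-83)) - 455 = 407*(-189 + 83) - 455 = 407*(-106) - 455 = -43142 - 455 = -43597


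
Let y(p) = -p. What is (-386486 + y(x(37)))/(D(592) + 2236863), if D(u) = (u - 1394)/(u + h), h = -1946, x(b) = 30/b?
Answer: -2420277031/14007799031 ≈ -0.17278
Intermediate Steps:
D(u) = (-1394 + u)/(-1946 + u) (D(u) = (u - 1394)/(u - 1946) = (-1394 + u)/(-1946 + u))
(-386486 + y(x(37)))/(D(592) + 2236863) = (-386486 - 30/37)/((-1394 + 592)/(-1946 + 592) + 2236863) = (-386486 - 30/37)/(-802/(-1354) + 2236863) = (-386486 - 1*30/37)/(-1/1354*(-802) + 2236863) = (-386486 - 30/37)/(401/677 + 2236863) = -14300012/(37*1514356652/677) = -14300012/37*677/1514356652 = -2420277031/14007799031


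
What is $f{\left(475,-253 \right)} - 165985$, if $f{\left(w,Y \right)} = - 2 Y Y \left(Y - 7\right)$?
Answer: $33118695$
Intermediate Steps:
$f{\left(w,Y \right)} = - 2 Y^{2} \left(-7 + Y\right)$
$f{\left(475,-253 \right)} - 165985 = 2 \left(-253\right)^{2} \left(7 - -253\right) - 165985 = 2 \cdot 64009 \left(7 + 253\right) - 165985 = 2 \cdot 64009 \cdot 260 - 165985 = 33284680 - 165985 = 33118695$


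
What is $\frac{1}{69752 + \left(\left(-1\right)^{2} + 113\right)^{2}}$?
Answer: $\frac{1}{82748} \approx 1.2085 \cdot 10^{-5}$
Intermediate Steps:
$\frac{1}{69752 + \left(\left(-1\right)^{2} + 113\right)^{2}} = \frac{1}{69752 + \left(1 + 113\right)^{2}} = \frac{1}{69752 + 114^{2}} = \frac{1}{69752 + 12996} = \frac{1}{82748}$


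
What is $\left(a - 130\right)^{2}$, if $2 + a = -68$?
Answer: $40000$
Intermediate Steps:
$a = -70$ ($a = -2 - 68 = -70$)
$\left(a - 130\right)^{2} = \left(-70 - 130\right)^{2} = \left(-200\right)^{2} = 40000$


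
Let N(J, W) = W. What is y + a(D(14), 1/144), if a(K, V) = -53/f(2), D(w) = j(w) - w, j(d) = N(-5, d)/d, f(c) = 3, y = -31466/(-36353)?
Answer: -1832311/109059 ≈ -16.801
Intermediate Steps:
y = 31466/36353 (y = -31466*(-1/36353) = 31466/36353 ≈ 0.86557)
j(d) = 1 (j(d) = d/d = 1)
D(w) = 1 - w
a(K, V) = -53/3
y + a(D(14), 1/144) = 31466/36353 - 53/3 = -1832311/109059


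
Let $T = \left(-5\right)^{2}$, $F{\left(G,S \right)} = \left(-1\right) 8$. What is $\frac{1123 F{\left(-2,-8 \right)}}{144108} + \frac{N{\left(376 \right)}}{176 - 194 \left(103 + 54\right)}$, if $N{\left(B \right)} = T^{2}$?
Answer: $- \frac{30176749}{363656538} \approx -0.082981$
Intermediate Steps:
$F{\left(G,S \right)} = -8$
$T = 25$
$N{\left(B \right)} = 625$ ($N{\left(B \right)} = 25^{2} = 625$)
$\frac{1123 F{\left(-2,-8 \right)}}{144108} + \frac{N{\left(376 \right)}}{176 - 194 \left(103 + 54\right)} = \frac{1123 \left(-8\right)}{144108} + \frac{625}{176 - 194 \left(103 + 54\right)} = \left(-8984\right) \frac{1}{144108} + \frac{625}{176 - 30458} = - \frac{2246}{36027} + \frac{625}{176 - 30458} = - \frac{2246}{36027} + \frac{625}{-30282} = - \frac{2246}{36027} + 625 \left(- \frac{1}{30282}\right) = - \frac{2246}{36027} - \frac{625}{30282} = - \frac{30176749}{363656538}$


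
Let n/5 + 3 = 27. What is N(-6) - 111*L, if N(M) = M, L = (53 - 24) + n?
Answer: -16545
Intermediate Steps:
n = 120 (n = -15 + 5*27 = -15 + 135 = 120)
L = 149 (L = (53 - 24) + 120 = 29 + 120 = 149)
N(-6) - 111*L = -6 - 111*149 = -6 - 16539 = -16545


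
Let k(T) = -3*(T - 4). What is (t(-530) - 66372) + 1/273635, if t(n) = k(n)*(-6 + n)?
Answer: -253124414939/273635 ≈ -9.2504e+5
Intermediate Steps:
k(T) = 12 - 3*T (k(T) = -3*(-4 + T) = 12 - 3*T)
t(n) = (-6 + n)*(12 - 3*n) (t(n) = (12 - 3*n)*(-6 + n) = (-6 + n)*(12 - 3*n))
(t(-530) - 66372) + 1/273635 = (-3*(-6 - 530)*(-4 - 530) - 66372) + 1/273635 = (-3*(-536)*(-534) - 66372) + 1/273635 = (-858672 - 66372) + 1/273635 = -925044 + 1/273635 = -253124414939/273635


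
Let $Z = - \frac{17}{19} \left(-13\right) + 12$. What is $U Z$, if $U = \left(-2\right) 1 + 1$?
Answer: $- \frac{449}{19} \approx -23.632$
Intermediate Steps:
$Z = \frac{449}{19}$ ($Z = \left(-17\right) \frac{1}{19} \left(-13\right) + 12 = \left(- \frac{17}{19}\right) \left(-13\right) + 12 = \frac{221}{19} + 12 = \frac{449}{19} \approx 23.632$)
$U = -1$ ($U = -2 + 1 = -1$)
$U Z = \left(-1\right) \frac{449}{19} = - \frac{449}{19}$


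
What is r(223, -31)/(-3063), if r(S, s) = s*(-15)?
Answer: -155/1021 ≈ -0.15181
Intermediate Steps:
r(S, s) = -15*s
r(223, -31)/(-3063) = -15*(-31)/(-3063) = 465*(-1/3063) = -155/1021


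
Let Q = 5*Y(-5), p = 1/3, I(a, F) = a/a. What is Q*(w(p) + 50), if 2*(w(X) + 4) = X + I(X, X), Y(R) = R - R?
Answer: 0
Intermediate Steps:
I(a, F) = 1
Y(R) = 0
p = 1/3 ≈ 0.33333
w(X) = -7/2 + X/2 (w(X) = -4 + (X + 1)/2 = -4 + (1 + X)/2 = -4 + (1/2 + X/2) = -7/2 + X/2)
Q = 0 (Q = 5*0 = 0)
Q*(w(p) + 50) = 0*((-7/2 + (1/2)*(1/3)) + 50) = 0*((-7/2 + 1/6) + 50) = 0*(-10/3 + 50) = 0*(140/3) = 0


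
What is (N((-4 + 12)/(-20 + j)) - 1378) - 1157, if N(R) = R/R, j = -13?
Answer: -2534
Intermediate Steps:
N(R) = 1
(N((-4 + 12)/(-20 + j)) - 1378) - 1157 = (1 - 1378) - 1157 = -1377 - 1157 = -2534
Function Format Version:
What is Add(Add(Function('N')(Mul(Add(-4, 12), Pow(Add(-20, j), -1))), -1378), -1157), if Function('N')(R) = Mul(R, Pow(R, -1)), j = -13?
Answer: -2534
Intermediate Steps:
Function('N')(R) = 1
Add(Add(Function('N')(Mul(Add(-4, 12), Pow(Add(-20, j), -1))), -1378), -1157) = Add(Add(1, -1378), -1157) = Add(-1377, -1157) = -2534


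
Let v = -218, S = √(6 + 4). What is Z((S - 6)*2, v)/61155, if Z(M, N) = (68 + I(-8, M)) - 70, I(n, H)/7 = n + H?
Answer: -142/61155 + 14*√10/61155 ≈ -0.0015980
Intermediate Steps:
S = √10 ≈ 3.1623
I(n, H) = 7*H + 7*n (I(n, H) = 7*(n + H) = 7*(H + n) = 7*H + 7*n)
Z(M, N) = -58 + 7*M (Z(M, N) = (68 + (7*M + 7*(-8))) - 70 = (68 + (7*M - 56)) - 70 = (68 + (-56 + 7*M)) - 70 = (12 + 7*M) - 70 = -58 + 7*M)
Z((S - 6)*2, v)/61155 = (-58 + 7*((√10 - 6)*2))/61155 = (-58 + 7*((-6 + √10)*2))*(1/61155) = (-58 + 7*(-12 + 2*√10))*(1/61155) = (-58 + (-84 + 14*√10))*(1/61155) = (-142 + 14*√10)*(1/61155) = -142/61155 + 14*√10/61155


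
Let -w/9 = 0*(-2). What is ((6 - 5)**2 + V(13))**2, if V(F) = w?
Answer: 1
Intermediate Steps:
w = 0 (w = -0*(-2) = -9*0 = 0)
V(F) = 0
((6 - 5)**2 + V(13))**2 = ((6 - 5)**2 + 0)**2 = (1**2 + 0)**2 = (1 + 0)**2 = 1**2 = 1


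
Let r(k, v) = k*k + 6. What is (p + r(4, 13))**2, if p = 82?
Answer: 10816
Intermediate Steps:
r(k, v) = 6 + k**2 (r(k, v) = k**2 + 6 = 6 + k**2)
(p + r(4, 13))**2 = (82 + (6 + 4**2))**2 = (82 + (6 + 16))**2 = (82 + 22)**2 = 104**2 = 10816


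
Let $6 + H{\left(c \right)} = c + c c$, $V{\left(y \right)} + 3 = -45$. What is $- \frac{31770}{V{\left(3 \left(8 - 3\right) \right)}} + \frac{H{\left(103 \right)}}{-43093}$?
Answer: $\frac{228091787}{344744} \approx 661.63$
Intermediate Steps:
$V{\left(y \right)} = -48$ ($V{\left(y \right)} = -3 - 45 = -48$)
$H{\left(c \right)} = -6 + c + c^{2}$ ($H{\left(c \right)} = -6 + \left(c + c c\right) = -6 + \left(c + c^{2}\right) = -6 + c + c^{2}$)
$- \frac{31770}{V{\left(3 \left(8 - 3\right) \right)}} + \frac{H{\left(103 \right)}}{-43093} = - \frac{31770}{-48} + \frac{-6 + 103 + 103^{2}}{-43093} = \left(-31770\right) \left(- \frac{1}{48}\right) + \left(-6 + 103 + 10609\right) \left(- \frac{1}{43093}\right) = \frac{5295}{8} + 10706 \left(- \frac{1}{43093}\right) = \frac{5295}{8} - \frac{10706}{43093} = \frac{228091787}{344744}$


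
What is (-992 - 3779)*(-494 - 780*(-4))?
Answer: -12528646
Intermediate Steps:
(-992 - 3779)*(-494 - 780*(-4)) = -4771*(-494 + 3120) = -4771*2626 = -12528646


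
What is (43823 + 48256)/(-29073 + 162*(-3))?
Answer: -30693/9853 ≈ -3.1151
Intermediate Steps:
(43823 + 48256)/(-29073 + 162*(-3)) = 92079/(-29073 - 486) = 92079/(-29559) = 92079*(-1/29559) = -30693/9853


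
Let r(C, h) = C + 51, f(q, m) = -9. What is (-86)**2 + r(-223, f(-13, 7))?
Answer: 7224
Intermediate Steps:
r(C, h) = 51 + C
(-86)**2 + r(-223, f(-13, 7)) = (-86)**2 + (51 - 223) = 7396 - 172 = 7224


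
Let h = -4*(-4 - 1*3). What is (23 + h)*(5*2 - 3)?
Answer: 357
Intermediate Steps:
h = 28 (h = -4*(-4 - 3) = -4*(-7) = 28)
(23 + h)*(5*2 - 3) = (23 + 28)*(5*2 - 3) = 51*(10 - 3) = 51*7 = 357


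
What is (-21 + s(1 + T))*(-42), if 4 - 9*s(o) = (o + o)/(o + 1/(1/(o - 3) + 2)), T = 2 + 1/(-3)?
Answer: 13174/15 ≈ 878.27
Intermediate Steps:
T = 5/3 (T = 2 - 1/3 = 5/3 ≈ 1.6667)
s(o) = 4/9 - 2*o/(9*(o + 1/(2 + 1/(-3 + o)))) (s(o) = 4/9 - (o + o)/(9*(o + 1/(1/(o - 3) + 2))) = 4/9 - 2*o/(9*(o + 1/(1/(-3 + o) + 2))) = 4/9 - 2*o/(9*(o + 1/(2 + 1/(-3 + o)))))
(-21 + s(1 + T))*(-42) = (-21 + 2*(6 - 2*(1 + 5/3)**2 + 3*(1 + 5/3))/(9*(3 - 2*(1 + 5/3)**2 + 4*(1 + 5/3))))*(-42) = (-21 + 2*(6 - 2*(8/3)**2 + 3*(8/3))/(9*(3 - 2*(8/3)**2 + 4*(8/3))))*(-42) = (-21 + 2*(6 - 2*64/9 + 8)/(9*(3 - 2*64/9 + 32/3)))*(-42) = (-21 + 2*(6 - 128/9 + 8)/(9*(3 - 128/9 + 32/3)))*(-42) = (-21 + (2/9)*(-2/9)/(-5/9))*(-42) = (-21 + (2/9)*(-9/5)*(-2/9))*(-42) = (-21 + 4/45)*(-42) = -941/45*(-42) = 13174/15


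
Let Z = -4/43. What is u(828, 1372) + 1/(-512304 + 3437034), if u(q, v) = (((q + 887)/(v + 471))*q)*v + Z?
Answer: 245020696319991289/231781927770 ≈ 1.0571e+6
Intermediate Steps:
Z = -4/43 (Z = -4*1/43 = -4/43 ≈ -0.093023)
u(q, v) = -4/43 + q*v*(887 + q)/(471 + v) (u(q, v) = (((q + 887)/(v + 471))*q)*v - 4/43 = (((887 + q)/(471 + v))*q)*v - 4/43 = (q*(887 + q)/(471 + v))*v - 4/43 = q*v*(887 + q)/(471 + v) - 4/43 = -4/43 + q*v*(887 + q)/(471 + v))
u(828, 1372) + 1/(-512304 + 3437034) = (-1884 - 4*1372 + 43*1372*828**2 + 38141*828*1372)/(43*(471 + 1372)) + 1/(-512304 + 3437034) = (1/43)*(-1884 - 5488 + 43*1372*685584 + 43328786256)/1843 + 1/2924730 = (1/43)*(1/1843)*(-1884 - 5488 + 40446713664 + 43328786256) + 1/2924730 = (1/43)*(1/1843)*83775492548 + 1/2924730 = 83775492548/79249 + 1/2924730 = 245020696319991289/231781927770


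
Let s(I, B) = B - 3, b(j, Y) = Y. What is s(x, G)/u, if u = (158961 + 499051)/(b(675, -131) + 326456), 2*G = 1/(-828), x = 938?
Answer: -540502975/363222624 ≈ -1.4881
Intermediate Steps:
G = -1/1656 (G = (½)/(-828) = (½)*(-1/828) = -1/1656 ≈ -0.00060386)
s(I, B) = -3 + B
u = 658012/326325 (u = (158961 + 499051)/(-131 + 326456) = 658012/326325 ≈ 2.0164)
s(x, G)/u = (-3 - 1/1656)/(658012/326325) = -4969/1656*326325/658012 = -540502975/363222624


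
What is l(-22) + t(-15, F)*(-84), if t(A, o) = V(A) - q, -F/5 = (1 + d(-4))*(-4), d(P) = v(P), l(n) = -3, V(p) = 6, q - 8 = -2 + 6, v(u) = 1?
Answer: 501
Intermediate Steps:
q = 12 (q = 8 + (-2 + 6) = 8 + 4 = 12)
d(P) = 1
F = 40 (F = -5*(1 + 1)*(-4) = -10*(-4) = -5*(-8) = 40)
t(A, o) = -6 (t(A, o) = 6 - 1*12 = 6 - 12 = -6)
l(-22) + t(-15, F)*(-84) = -3 - 6*(-84) = -3 + 504 = 501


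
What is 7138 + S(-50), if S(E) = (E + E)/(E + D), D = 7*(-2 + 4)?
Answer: 64267/9 ≈ 7140.8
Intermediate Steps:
D = 14 (D = 7*2 = 14)
S(E) = 2*E/(14 + E) (S(E) = (E + E)/(E + 14) = (2*E)/(14 + E) = 2*E/(14 + E))
7138 + S(-50) = 7138 + 2*(-50)/(14 - 50) = 7138 + 2*(-50)/(-36) = 7138 + 2*(-50)*(-1/36) = 7138 + 25/9 = 64267/9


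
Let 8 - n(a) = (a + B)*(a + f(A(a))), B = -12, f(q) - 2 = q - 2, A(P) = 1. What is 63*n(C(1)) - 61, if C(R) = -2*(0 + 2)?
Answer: -2581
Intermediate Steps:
f(q) = q (f(q) = 2 + (q - 2) = 2 + (-2 + q) = q)
C(R) = -4 (C(R) = -2*2 = -4)
n(a) = 8 - (1 + a)*(-12 + a) (n(a) = 8 - (a - 12)*(a + 1) = 8 - (-12 + a)*(1 + a) = 8 - (1 + a)*(-12 + a))
63*n(C(1)) - 61 = 63*(20 - 1*(-4)**2 + 11*(-4)) - 61 = 63*(20 - 1*16 - 44) - 61 = 63*(20 - 16 - 44) - 61 = 63*(-40) - 61 = -2520 - 61 = -2581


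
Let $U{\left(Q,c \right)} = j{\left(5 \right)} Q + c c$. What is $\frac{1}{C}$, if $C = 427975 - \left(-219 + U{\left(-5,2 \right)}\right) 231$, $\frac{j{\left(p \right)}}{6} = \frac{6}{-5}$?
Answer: $\frac{1}{469324} \approx 2.1307 \cdot 10^{-6}$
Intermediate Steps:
$j{\left(p \right)} = - \frac{36}{5}$ ($j{\left(p \right)} = 6 \frac{6}{-5} = 6 \cdot 6 \left(- \frac{1}{5}\right) = 6 \left(- \frac{6}{5}\right) = - \frac{36}{5}$)
$U{\left(Q,c \right)} = c^{2} - \frac{36 Q}{5}$ ($U{\left(Q,c \right)} = - \frac{36 Q}{5} + c c = - \frac{36 Q}{5} + c^{2} = c^{2} - \frac{36 Q}{5}$)
$C = 469324$ ($C = 427975 - \left(-219 + \left(2^{2} - -36\right)\right) 231 = 427975 - \left(-219 + \left(4 + 36\right)\right) 231 = 427975 - \left(-219 + 40\right) 231 = 427975 - \left(-179\right) 231 = 427975 - -41349 = 427975 + 41349 = 469324$)
$\frac{1}{C} = \frac{1}{469324}$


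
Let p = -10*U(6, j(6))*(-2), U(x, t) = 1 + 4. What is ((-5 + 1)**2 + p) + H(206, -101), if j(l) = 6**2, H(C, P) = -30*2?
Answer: 56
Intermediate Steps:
H(C, P) = -60
j(l) = 36
U(x, t) = 5
p = 100 (p = -10*5*(-2) = -50*(-2) = 100)
((-5 + 1)**2 + p) + H(206, -101) = ((-5 + 1)**2 + 100) - 60 = ((-4)**2 + 100) - 60 = (16 + 100) - 60 = 116 - 60 = 56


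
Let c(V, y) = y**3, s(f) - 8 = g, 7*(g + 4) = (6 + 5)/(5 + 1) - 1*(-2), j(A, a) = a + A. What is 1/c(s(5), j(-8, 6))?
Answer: -1/8 ≈ -0.12500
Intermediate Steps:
j(A, a) = A + a
g = -145/42 (g = -4 + ((6 + 5)/(5 + 1) - 1*(-2))/7 = -4 + (11/6 + 2)/7 = -4 + (1/7)*(23/6) = -4 + 23/42 = -145/42 ≈ -3.4524)
s(f) = 191/42 (s(f) = 8 - 145/42 = 191/42)
1/c(s(5), j(-8, 6)) = 1/((-8 + 6)**3) = 1/((-2)**3) = 1/(-8) = -1/8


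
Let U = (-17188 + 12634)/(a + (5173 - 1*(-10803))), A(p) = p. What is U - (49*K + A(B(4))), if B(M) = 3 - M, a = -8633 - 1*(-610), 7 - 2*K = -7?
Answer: -82560/241 ≈ -342.57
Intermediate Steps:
K = 7 (K = 7/2 - ½*(-7) = 7/2 + 7/2 = 7)
a = -8023 (a = -8633 + 610 = -8023)
U = -138/241 (U = (-17188 + 12634)/(-8023 + (5173 - 1*(-10803))) = -4554/(-8023 + (5173 + 10803)) = -4554/(-8023 + 15976) = -4554/7953 = -4554*1/7953 = -138/241 ≈ -0.57261)
U - (49*K + A(B(4))) = -138/241 - (49*7 + (3 - 1*4)) = -138/241 - (343 + (3 - 4)) = -138/241 - (343 - 1) = -138/241 - 1*342 = -138/241 - 342 = -82560/241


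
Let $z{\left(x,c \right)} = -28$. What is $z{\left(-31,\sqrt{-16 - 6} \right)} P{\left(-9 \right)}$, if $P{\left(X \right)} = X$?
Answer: $252$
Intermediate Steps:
$z{\left(-31,\sqrt{-16 - 6} \right)} P{\left(-9 \right)} = \left(-28\right) \left(-9\right) = 252$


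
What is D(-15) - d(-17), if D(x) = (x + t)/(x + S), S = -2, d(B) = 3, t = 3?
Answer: -39/17 ≈ -2.2941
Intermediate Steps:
D(x) = (3 + x)/(-2 + x) (D(x) = (x + 3)/(x - 2) = (3 + x)/(-2 + x))
D(-15) - d(-17) = (3 - 15)/(-2 - 15) - 1*3 = -12/(-17) - 3 = -1/17*(-12) - 3 = 12/17 - 3 = -39/17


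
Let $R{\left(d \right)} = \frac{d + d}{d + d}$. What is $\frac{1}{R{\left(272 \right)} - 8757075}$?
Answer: $- \frac{1}{8757074} \approx -1.1419 \cdot 10^{-7}$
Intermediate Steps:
$R{\left(d \right)} = 1$ ($R{\left(d \right)} = \frac{2 d}{2 d} = 2 d \frac{1}{2 d} = 1$)
$\frac{1}{R{\left(272 \right)} - 8757075} = \frac{1}{1 - 8757075} = \frac{1}{-8757074} = - \frac{1}{8757074}$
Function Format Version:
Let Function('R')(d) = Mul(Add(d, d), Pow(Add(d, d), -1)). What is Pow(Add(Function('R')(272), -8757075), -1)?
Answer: Rational(-1, 8757074) ≈ -1.1419e-7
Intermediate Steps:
Function('R')(d) = 1 (Function('R')(d) = Mul(Mul(2, d), Pow(Mul(2, d), -1)) = Mul(Mul(2, d), Mul(Rational(1, 2), Pow(d, -1))) = 1)
Pow(Add(Function('R')(272), -8757075), -1) = Pow(Add(1, -8757075), -1) = Pow(-8757074, -1) = Rational(-1, 8757074)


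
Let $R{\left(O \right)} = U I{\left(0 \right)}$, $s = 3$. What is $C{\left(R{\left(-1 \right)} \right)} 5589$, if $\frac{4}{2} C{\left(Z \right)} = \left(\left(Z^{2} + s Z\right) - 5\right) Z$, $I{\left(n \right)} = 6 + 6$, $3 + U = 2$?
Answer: $-3454002$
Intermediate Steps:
$U = -1$ ($U = -3 + 2 = -1$)
$I{\left(n \right)} = 12$
$R{\left(O \right)} = -12$ ($R{\left(O \right)} = \left(-1\right) 12 = -12$)
$C{\left(Z \right)} = \frac{Z \left(-5 + Z^{2} + 3 Z\right)}{2}$ ($C{\left(Z \right)} = \frac{\left(\left(Z^{2} + 3 Z\right) - 5\right) Z}{2} = \frac{\left(-5 + Z^{2} + 3 Z\right) Z}{2} = \frac{Z \left(-5 + Z^{2} + 3 Z\right)}{2}$)
$C{\left(R{\left(-1 \right)} \right)} 5589 = \frac{1}{2} \left(-12\right) \left(-5 + \left(-12\right)^{2} + 3 \left(-12\right)\right) 5589 = \frac{1}{2} \left(-12\right) \left(-5 + 144 - 36\right) 5589 = \frac{1}{2} \left(-12\right) 103 \cdot 5589 = \left(-618\right) 5589 = -3454002$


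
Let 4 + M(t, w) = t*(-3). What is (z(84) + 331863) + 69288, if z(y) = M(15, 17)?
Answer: 401102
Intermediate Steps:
M(t, w) = -4 - 3*t (M(t, w) = -4 + t*(-3) = -4 - 3*t)
z(y) = -49 (z(y) = -4 - 3*15 = -4 - 45 = -49)
(z(84) + 331863) + 69288 = (-49 + 331863) + 69288 = 331814 + 69288 = 401102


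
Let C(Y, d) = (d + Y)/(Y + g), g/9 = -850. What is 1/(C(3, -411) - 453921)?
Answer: -2549/1157044493 ≈ -2.2030e-6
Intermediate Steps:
g = -7650 (g = 9*(-850) = -7650)
C(Y, d) = (Y + d)/(-7650 + Y) (C(Y, d) = (d + Y)/(Y - 7650) = (Y + d)/(-7650 + Y))
1/(C(3, -411) - 453921) = 1/((3 - 411)/(-7650 + 3) - 453921) = 1/(-408/(-7647) - 453921) = 1/(-1/7647*(-408) - 453921) = 1/(136/2549 - 453921) = 1/(-1157044493/2549) = -2549/1157044493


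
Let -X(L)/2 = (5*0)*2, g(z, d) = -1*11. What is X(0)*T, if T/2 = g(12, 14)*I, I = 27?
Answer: 0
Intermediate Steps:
g(z, d) = -11
X(L) = 0 (X(L) = -2*5*0*2 = -0*2 = -2*0 = 0)
T = -594 (T = 2*(-11*27) = 2*(-297) = -594)
X(0)*T = 0*(-594) = 0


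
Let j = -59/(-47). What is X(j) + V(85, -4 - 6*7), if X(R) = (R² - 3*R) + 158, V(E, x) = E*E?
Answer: 16304209/2209 ≈ 7380.8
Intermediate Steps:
V(E, x) = E²
j = 59/47 (j = -59*(-1/47) = 59/47 ≈ 1.2553)
X(R) = 158 + R² - 3*R
X(j) + V(85, -4 - 6*7) = (158 + (59/47)² - 3*59/47) + 85² = (158 + 3481/2209 - 177/47) + 7225 = 344184/2209 + 7225 = 16304209/2209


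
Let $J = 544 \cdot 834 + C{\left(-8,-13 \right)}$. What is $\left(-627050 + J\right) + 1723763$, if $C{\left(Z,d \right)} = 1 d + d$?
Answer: $1550383$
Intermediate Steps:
$C{\left(Z,d \right)} = 2 d$ ($C{\left(Z,d \right)} = d + d = 2 d$)
$J = 453670$ ($J = 544 \cdot 834 + 2 \left(-13\right) = 453696 - 26 = 453670$)
$\left(-627050 + J\right) + 1723763 = \left(-627050 + 453670\right) + 1723763 = -173380 + 1723763 = 1550383$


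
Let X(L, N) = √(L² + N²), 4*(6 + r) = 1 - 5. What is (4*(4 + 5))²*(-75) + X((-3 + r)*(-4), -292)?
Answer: -97200 + 4*√5429 ≈ -96905.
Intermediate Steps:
r = -7 (r = -6 + (1 - 5)/4 = -6 + (¼)*(-4) = -6 - 1 = -7)
(4*(4 + 5))²*(-75) + X((-3 + r)*(-4), -292) = (4*(4 + 5))²*(-75) + √(((-3 - 7)*(-4))² + (-292)²) = (4*9)²*(-75) + √((-10*(-4))² + 85264) = 36²*(-75) + √(40² + 85264) = 1296*(-75) + √(1600 + 85264) = -97200 + √86864 = -97200 + 4*√5429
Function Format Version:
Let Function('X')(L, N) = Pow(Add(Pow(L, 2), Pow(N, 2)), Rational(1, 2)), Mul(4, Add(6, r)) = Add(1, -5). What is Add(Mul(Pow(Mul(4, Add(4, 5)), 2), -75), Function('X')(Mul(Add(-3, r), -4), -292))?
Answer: Add(-97200, Mul(4, Pow(5429, Rational(1, 2)))) ≈ -96905.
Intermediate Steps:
r = -7 (r = Add(-6, Mul(Rational(1, 4), Add(1, -5))) = Add(-6, Mul(Rational(1, 4), -4)) = Add(-6, -1) = -7)
Add(Mul(Pow(Mul(4, Add(4, 5)), 2), -75), Function('X')(Mul(Add(-3, r), -4), -292)) = Add(Mul(Pow(Mul(4, Add(4, 5)), 2), -75), Pow(Add(Pow(Mul(Add(-3, -7), -4), 2), Pow(-292, 2)), Rational(1, 2))) = Add(Mul(Pow(Mul(4, 9), 2), -75), Pow(Add(Pow(Mul(-10, -4), 2), 85264), Rational(1, 2))) = Add(Mul(Pow(36, 2), -75), Pow(Add(Pow(40, 2), 85264), Rational(1, 2))) = Add(Mul(1296, -75), Pow(Add(1600, 85264), Rational(1, 2))) = Add(-97200, Pow(86864, Rational(1, 2))) = Add(-97200, Mul(4, Pow(5429, Rational(1, 2))))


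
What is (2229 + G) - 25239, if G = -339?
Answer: -23349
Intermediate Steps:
(2229 + G) - 25239 = (2229 - 339) - 25239 = 1890 - 25239 = -23349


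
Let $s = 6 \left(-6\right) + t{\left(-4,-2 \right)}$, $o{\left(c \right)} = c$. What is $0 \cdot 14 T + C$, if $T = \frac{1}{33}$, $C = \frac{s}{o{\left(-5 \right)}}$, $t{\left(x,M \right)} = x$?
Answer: $8$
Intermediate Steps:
$s = -40$ ($s = 6 \left(-6\right) - 4 = -36 - 4 = -40$)
$C = 8$ ($C = - \frac{40}{-5} = \left(-40\right) \left(- \frac{1}{5}\right) = 8$)
$T = \frac{1}{33} \approx 0.030303$
$0 \cdot 14 T + C = 0 \cdot 14 \cdot \frac{1}{33} + 8 = 0 \cdot \frac{1}{33} + 8 = 0 + 8 = 8$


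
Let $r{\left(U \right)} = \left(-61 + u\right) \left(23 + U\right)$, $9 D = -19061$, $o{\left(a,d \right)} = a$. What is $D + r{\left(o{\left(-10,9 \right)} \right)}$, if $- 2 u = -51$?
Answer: $- \frac{46429}{18} \approx -2579.4$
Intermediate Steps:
$u = \frac{51}{2}$ ($u = \left(- \frac{1}{2}\right) \left(-51\right) = \frac{51}{2} \approx 25.5$)
$D = - \frac{19061}{9}$ ($D = \frac{1}{9} \left(-19061\right) = - \frac{19061}{9} \approx -2117.9$)
$r{\left(U \right)} = - \frac{1633}{2} - \frac{71 U}{2}$ ($r{\left(U \right)} = \left(-61 + \frac{51}{2}\right) \left(23 + U\right) = - \frac{71 \left(23 + U\right)}{2} = - \frac{1633}{2} - \frac{71 U}{2}$)
$D + r{\left(o{\left(-10,9 \right)} \right)} = - \frac{19061}{9} - \frac{923}{2} = - \frac{46429}{18}$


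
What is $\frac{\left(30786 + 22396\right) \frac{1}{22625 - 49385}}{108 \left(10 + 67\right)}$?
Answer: $- \frac{26591}{111268080} \approx -0.00023898$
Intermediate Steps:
$\frac{\left(30786 + 22396\right) \frac{1}{22625 - 49385}}{108 \left(10 + 67\right)} = \frac{53182 \frac{1}{-26760}}{108 \cdot 77} = \frac{53182 \left(- \frac{1}{26760}\right)}{8316} = \left(- \frac{26591}{13380}\right) \frac{1}{8316} = - \frac{26591}{111268080}$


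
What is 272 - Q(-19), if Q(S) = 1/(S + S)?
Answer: 10337/38 ≈ 272.03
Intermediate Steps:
Q(S) = 1/(2*S)
272 - Q(-19) = 272 - 1/(2*(-19)) = 272 - (-1)/(2*19) = 272 - 1*(-1/38) = 272 + 1/38 = 10337/38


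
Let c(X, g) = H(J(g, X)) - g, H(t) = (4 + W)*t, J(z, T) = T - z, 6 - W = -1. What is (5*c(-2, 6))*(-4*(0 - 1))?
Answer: -1880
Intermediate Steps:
W = 7 (W = 6 - 1*(-1) = 6 + 1 = 7)
H(t) = 11*t (H(t) = (4 + 7)*t = 11*t)
c(X, g) = -12*g + 11*X (c(X, g) = 11*(X - g) - g = (-11*g + 11*X) - g = -12*g + 11*X)
(5*c(-2, 6))*(-4*(0 - 1)) = (5*(-12*6 + 11*(-2)))*(-4*(0 - 1)) = (5*(-72 - 22))*(-4*(-1)) = (5*(-94))*4 = -470*4 = -1880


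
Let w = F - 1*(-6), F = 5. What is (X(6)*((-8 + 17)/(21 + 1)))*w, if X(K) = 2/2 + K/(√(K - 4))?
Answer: 9/2 + 27*√2/2 ≈ 23.592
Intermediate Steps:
w = 11 (w = 5 - 1*(-6) = 5 + 6 = 11)
X(K) = 1 + K/√(-4 + K) (X(K) = 2*(½) + K/(√(-4 + K)) = 1 + K/√(-4 + K))
(X(6)*((-8 + 17)/(21 + 1)))*w = ((1 + 6/√(-4 + 6))*((-8 + 17)/(21 + 1)))*11 = ((1 + 6/√2)*(9/22))*11 = ((1 + 6*(√2/2))*(9*(1/22)))*11 = ((1 + 3*√2)*(9/22))*11 = (9/22 + 27*√2/22)*11 = 9/2 + 27*√2/2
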